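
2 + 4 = 6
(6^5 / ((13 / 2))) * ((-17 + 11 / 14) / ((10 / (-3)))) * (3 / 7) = 7943184 / 3185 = 2493.94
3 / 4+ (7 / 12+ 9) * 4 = 469 / 12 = 39.08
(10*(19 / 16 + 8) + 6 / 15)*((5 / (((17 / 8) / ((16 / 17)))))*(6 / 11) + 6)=42287787 / 63580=665.11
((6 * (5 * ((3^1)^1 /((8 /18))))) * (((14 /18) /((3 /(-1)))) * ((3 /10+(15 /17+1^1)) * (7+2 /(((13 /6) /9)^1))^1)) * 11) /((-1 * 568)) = 17054499 /502112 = 33.97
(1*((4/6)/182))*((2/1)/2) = 0.00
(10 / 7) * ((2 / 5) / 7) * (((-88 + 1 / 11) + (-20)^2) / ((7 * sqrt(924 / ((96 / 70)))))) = 27464 * sqrt(55) / 1452605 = 0.14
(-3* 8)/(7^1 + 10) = -24/17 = -1.41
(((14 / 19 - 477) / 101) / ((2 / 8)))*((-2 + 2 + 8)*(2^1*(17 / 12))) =-2461328 / 5757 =-427.54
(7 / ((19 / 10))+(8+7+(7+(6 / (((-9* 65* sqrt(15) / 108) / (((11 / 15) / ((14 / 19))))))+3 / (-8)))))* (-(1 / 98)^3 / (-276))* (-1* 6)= -3847 / 6580814464+209* sqrt(15) / 123119678500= -0.00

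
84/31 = 2.71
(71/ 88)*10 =355/ 44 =8.07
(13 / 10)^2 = 169 / 100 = 1.69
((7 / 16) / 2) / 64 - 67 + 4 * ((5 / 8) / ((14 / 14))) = -132089 / 2048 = -64.50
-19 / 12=-1.58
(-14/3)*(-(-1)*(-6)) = 28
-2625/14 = -375/2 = -187.50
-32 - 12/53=-1708/53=-32.23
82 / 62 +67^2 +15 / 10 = 278493 / 62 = 4491.82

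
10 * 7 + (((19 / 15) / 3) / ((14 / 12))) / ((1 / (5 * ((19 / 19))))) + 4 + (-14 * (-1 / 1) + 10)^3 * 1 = 291896 / 21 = 13899.81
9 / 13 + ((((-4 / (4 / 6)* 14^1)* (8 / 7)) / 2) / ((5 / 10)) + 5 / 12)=-14803 / 156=-94.89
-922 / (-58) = 15.90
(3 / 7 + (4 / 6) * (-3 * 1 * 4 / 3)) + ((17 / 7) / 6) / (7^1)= -641 / 294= -2.18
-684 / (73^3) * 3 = -2052 / 389017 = -0.01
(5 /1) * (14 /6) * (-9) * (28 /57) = -51.58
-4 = -4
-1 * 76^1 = -76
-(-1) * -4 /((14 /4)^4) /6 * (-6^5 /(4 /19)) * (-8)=-3151872 /2401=-1312.73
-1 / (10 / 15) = -3 / 2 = -1.50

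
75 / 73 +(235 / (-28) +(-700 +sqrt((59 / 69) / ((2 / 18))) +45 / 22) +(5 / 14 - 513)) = -27384677 / 22484 +sqrt(4071) / 23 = -1215.19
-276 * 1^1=-276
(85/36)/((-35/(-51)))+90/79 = 30391/6636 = 4.58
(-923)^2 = 851929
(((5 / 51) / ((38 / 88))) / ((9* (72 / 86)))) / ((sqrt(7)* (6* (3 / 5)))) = 11825* sqrt(7) / 9889614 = 0.00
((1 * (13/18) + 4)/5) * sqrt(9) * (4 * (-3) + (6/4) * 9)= 17/4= 4.25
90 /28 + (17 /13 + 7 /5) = 5.92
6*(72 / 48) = 9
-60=-60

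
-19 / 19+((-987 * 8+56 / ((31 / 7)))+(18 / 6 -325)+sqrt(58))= -254397 / 31+sqrt(58)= -8198.74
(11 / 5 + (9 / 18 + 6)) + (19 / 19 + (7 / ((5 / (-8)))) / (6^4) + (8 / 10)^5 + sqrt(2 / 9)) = sqrt(2) / 3 + 2536069 / 253125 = 10.49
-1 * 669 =-669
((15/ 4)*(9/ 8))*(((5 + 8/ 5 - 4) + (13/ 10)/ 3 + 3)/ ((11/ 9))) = 14661/ 704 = 20.83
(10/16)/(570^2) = 1/519840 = 0.00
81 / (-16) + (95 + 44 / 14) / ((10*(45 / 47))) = 43579 / 8400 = 5.19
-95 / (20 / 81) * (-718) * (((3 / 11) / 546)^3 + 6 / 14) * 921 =1749879457647538293 / 16048048016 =109040018.82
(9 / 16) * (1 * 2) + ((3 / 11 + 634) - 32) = 53099 / 88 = 603.40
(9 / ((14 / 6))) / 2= 1.93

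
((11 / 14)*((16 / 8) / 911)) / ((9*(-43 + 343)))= 11 / 17217900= 0.00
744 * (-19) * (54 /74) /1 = -381672 /37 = -10315.46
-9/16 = -0.56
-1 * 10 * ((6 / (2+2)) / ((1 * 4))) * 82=-615 / 2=-307.50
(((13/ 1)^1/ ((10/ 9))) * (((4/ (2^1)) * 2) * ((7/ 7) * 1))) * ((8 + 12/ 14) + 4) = 4212/ 7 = 601.71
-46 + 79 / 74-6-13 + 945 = 65199 / 74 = 881.07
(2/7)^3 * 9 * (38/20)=684/1715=0.40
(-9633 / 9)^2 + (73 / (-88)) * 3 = 907323877 / 792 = 1145610.96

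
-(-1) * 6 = 6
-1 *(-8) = 8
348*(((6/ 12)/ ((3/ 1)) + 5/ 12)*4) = 812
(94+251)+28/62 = 10709/31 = 345.45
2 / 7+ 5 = 37 / 7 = 5.29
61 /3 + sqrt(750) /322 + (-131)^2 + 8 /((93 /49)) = 5* sqrt(30) /322 + 532752 /31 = 17185.63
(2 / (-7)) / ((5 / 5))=-2 / 7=-0.29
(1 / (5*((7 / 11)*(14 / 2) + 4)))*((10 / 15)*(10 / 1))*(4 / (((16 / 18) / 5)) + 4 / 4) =1034 / 279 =3.71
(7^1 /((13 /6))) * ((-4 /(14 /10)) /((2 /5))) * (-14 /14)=300 /13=23.08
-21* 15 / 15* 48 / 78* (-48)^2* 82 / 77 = -4534272 / 143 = -31708.20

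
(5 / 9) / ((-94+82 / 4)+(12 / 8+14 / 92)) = -46 / 5949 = -0.01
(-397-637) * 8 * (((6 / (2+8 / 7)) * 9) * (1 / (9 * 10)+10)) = -7114296 / 5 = -1422859.20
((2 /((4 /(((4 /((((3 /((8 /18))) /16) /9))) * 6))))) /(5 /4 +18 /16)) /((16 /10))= 1280 /19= 67.37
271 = 271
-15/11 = -1.36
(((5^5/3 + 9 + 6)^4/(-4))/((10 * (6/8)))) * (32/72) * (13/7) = -525098034292000/15309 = -34299956515.25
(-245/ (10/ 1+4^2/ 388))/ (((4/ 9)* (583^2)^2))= -213885/ 450083577922616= -0.00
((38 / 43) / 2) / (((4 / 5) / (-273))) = -25935 / 172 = -150.78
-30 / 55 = -6 / 11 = -0.55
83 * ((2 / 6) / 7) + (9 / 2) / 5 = 1019 / 210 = 4.85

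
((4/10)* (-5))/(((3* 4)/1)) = -1/6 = -0.17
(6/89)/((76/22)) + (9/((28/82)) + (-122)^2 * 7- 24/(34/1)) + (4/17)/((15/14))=104213.89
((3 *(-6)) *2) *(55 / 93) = -660 / 31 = -21.29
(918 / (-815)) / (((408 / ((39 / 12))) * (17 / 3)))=-351 / 221680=-0.00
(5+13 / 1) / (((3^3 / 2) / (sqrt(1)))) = 4 / 3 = 1.33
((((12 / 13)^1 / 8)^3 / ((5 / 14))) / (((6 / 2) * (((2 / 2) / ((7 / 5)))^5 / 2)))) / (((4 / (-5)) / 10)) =-1058841 / 5492500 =-0.19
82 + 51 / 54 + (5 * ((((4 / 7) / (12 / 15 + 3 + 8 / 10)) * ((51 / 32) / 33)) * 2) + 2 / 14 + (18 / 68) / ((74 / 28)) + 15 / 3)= 3538945679 / 40102524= 88.25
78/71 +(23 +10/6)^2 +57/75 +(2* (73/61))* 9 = 615716201/974475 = 631.84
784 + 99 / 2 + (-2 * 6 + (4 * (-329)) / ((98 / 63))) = -49 / 2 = -24.50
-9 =-9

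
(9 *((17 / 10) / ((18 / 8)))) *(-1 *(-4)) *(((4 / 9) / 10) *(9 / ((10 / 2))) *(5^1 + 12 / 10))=8432 / 625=13.49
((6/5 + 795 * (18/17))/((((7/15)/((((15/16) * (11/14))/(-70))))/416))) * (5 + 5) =-65868660/833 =-79074.02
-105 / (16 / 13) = -1365 / 16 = -85.31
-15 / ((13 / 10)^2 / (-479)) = 718500 / 169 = 4251.48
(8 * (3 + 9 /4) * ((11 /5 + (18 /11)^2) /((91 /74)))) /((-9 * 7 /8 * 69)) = -268768 /876645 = -0.31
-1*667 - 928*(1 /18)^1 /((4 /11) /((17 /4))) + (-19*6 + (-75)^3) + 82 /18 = -423254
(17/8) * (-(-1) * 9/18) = 17/16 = 1.06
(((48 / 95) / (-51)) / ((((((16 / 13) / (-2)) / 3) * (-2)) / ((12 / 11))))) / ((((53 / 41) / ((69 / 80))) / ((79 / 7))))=-26148447 / 131816300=-0.20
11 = 11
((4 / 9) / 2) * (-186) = -124 / 3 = -41.33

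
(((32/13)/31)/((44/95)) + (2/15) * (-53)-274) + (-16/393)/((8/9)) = -2447233738/8710845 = -280.94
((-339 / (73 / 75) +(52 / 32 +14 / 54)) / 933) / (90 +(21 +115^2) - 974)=-5462089 / 181864106928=-0.00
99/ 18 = 11/ 2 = 5.50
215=215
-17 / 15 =-1.13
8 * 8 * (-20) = -1280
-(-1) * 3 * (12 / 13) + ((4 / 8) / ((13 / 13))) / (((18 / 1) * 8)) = 2.77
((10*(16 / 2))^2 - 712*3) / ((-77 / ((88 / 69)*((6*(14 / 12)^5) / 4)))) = -1279733 / 5589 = -228.97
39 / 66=13 / 22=0.59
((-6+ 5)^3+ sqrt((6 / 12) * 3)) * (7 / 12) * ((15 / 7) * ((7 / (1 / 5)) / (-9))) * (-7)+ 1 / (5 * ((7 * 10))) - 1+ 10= -157657 / 6300+ 1225 * sqrt(6) / 72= 16.65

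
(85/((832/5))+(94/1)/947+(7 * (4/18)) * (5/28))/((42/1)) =6295907/297827712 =0.02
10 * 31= 310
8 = 8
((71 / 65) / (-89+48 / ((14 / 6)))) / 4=-497 / 124540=-0.00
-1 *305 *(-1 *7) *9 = 19215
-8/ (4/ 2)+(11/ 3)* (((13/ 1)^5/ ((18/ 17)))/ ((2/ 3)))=69431647/ 36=1928656.86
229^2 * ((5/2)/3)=262205/6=43700.83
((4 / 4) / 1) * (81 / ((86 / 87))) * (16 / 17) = 56376 / 731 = 77.12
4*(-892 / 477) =-3568 / 477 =-7.48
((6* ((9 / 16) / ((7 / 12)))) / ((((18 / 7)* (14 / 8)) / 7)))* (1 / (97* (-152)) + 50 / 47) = 9.57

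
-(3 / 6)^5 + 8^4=131071 / 32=4095.97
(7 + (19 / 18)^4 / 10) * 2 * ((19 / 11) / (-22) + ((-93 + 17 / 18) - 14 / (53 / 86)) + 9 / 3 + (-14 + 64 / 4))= -47416625608993 / 30294498960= -1565.19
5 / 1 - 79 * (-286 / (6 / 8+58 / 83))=15600.03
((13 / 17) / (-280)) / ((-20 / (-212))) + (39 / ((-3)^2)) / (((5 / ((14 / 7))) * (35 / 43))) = 149981 / 71400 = 2.10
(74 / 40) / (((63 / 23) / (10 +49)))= 50209 / 1260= 39.85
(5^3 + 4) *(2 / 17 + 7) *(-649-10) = -10286331 / 17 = -605078.29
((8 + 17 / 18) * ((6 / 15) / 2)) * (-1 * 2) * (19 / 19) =-161 / 45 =-3.58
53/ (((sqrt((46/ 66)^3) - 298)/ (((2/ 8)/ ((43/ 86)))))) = -283794489/ 3191337181 - 40227 *sqrt(759)/ 6382674362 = -0.09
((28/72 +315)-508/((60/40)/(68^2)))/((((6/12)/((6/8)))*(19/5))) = -140911135/228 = -618031.29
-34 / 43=-0.79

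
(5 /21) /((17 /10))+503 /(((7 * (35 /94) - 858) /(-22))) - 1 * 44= -30.92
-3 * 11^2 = -363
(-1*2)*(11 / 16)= -11 / 8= -1.38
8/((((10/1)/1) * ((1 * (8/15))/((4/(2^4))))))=3/8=0.38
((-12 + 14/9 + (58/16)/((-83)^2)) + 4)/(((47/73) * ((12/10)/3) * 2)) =-24821825/1984032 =-12.51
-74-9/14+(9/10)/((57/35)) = -9854/133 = -74.09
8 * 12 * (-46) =-4416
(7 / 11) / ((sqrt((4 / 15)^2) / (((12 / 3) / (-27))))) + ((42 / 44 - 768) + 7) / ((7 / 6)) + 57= -594.82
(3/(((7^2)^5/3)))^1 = 0.00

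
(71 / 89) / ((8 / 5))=355 / 712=0.50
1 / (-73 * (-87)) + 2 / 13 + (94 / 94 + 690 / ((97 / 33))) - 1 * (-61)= 2377726747 / 8008611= 296.90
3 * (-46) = -138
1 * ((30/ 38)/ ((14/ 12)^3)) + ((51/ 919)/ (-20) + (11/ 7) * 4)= 812137153/ 119782460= 6.78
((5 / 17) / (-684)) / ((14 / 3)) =-5 / 54264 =-0.00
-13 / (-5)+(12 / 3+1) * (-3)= -62 / 5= -12.40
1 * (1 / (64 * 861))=1 / 55104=0.00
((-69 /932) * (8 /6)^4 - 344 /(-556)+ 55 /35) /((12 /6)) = 11973865 /12242286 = 0.98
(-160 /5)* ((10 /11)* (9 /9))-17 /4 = -1467 /44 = -33.34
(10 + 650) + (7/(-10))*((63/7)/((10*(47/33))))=3099921/4700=659.56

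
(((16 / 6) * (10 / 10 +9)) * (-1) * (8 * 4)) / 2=-1280 / 3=-426.67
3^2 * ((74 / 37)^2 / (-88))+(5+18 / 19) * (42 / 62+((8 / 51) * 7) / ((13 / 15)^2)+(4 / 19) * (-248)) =-210929063021 / 707338346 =-298.20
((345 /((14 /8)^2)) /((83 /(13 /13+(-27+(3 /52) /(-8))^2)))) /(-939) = -14535802315 /13768454336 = -1.06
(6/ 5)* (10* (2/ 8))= 3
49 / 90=0.54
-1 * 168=-168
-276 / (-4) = 69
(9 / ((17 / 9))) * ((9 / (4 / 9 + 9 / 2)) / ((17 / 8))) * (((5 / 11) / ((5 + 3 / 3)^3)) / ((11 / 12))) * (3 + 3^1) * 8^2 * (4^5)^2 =3772640.63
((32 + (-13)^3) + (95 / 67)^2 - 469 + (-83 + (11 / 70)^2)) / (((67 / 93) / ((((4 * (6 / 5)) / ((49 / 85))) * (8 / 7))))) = -4531928002896528 / 126373093525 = -35861.49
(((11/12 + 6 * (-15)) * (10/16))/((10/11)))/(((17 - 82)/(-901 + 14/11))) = -3526631/4160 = -847.75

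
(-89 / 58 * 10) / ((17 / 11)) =-4895 / 493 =-9.93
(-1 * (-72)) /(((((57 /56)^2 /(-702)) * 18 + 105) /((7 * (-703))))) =-4814863872 /1426519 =-3375.25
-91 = -91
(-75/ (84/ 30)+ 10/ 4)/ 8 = -85/ 28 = -3.04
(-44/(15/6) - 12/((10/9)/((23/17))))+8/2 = -28.21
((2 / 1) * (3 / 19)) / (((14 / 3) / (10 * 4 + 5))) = 405 / 133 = 3.05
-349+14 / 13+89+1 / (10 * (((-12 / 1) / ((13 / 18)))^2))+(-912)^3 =-758550786.92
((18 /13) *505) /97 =9090 /1261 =7.21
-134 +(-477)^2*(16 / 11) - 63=3638297 / 11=330754.27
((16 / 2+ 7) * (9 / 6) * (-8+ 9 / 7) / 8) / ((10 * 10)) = -423 / 2240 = -0.19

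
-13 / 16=-0.81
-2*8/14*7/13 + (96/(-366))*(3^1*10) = -6728/793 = -8.48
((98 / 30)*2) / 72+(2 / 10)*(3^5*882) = 23147257 / 540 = 42865.29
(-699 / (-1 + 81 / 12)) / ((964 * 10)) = -699 / 55430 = -0.01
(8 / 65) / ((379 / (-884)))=-544 / 1895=-0.29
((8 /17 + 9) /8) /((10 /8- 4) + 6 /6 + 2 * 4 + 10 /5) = 161 /1122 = 0.14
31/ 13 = 2.38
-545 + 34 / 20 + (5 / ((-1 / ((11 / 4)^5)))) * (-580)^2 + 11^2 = -264539271.91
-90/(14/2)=-90/7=-12.86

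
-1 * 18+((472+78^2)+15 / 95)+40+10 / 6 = 6579.82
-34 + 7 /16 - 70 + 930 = 13223 /16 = 826.44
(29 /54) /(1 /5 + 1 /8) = 1.65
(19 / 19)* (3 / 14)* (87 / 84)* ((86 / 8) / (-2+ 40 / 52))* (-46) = 1118559 / 12544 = 89.17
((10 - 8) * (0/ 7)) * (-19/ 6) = 0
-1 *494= -494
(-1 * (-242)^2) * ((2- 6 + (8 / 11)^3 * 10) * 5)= 44880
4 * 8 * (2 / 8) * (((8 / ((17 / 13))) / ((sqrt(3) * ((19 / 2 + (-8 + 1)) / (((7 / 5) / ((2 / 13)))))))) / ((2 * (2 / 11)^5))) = 258820.46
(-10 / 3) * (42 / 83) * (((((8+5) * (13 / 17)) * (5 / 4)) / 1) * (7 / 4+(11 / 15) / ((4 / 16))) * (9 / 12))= -1662115 / 22576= -73.62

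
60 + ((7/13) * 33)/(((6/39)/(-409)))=-94359/2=-47179.50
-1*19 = -19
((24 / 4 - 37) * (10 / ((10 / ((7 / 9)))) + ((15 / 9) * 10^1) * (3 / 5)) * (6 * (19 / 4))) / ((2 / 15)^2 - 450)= 138225 / 6532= 21.16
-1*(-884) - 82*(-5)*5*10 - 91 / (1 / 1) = 21293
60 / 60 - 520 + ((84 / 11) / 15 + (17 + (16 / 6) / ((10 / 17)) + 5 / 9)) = -245719 / 495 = -496.40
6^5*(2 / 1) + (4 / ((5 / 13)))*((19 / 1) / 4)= 78007 / 5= 15601.40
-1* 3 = -3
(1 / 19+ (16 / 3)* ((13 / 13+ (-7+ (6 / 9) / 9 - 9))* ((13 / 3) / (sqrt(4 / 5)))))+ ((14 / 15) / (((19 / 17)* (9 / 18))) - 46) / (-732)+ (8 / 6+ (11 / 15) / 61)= 152141 / 104310 - 41912* sqrt(5) / 243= -384.21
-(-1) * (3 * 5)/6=5/2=2.50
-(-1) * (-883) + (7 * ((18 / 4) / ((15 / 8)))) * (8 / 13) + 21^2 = -28058 / 65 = -431.66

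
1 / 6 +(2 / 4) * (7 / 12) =0.46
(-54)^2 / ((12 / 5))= 1215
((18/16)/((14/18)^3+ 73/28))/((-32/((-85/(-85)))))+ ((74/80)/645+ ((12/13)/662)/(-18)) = -561644747177/55793792683200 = -0.01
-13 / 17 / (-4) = 13 / 68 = 0.19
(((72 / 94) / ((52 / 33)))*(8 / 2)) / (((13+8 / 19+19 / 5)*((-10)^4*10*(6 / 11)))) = 20691 / 9995960000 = 0.00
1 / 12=0.08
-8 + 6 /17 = -130 /17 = -7.65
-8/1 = -8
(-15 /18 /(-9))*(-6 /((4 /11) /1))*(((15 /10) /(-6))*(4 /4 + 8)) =55 /16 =3.44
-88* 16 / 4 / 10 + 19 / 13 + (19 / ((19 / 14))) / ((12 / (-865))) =-406733 / 390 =-1042.91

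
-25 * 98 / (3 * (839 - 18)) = -2450 / 2463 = -0.99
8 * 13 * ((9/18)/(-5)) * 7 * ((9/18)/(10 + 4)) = -13/5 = -2.60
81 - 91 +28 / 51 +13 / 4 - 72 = -15953 / 204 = -78.20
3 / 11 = 0.27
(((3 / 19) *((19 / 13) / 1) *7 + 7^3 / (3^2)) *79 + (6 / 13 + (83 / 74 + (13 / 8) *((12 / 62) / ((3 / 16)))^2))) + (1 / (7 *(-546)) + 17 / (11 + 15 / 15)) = 3143.12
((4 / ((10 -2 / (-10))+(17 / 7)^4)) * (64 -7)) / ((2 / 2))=36015 / 7106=5.07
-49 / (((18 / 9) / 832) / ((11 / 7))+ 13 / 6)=-672672 / 29765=-22.60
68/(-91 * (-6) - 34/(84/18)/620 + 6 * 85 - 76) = 295120/4253149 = 0.07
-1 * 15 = -15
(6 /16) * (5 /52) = 15 /416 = 0.04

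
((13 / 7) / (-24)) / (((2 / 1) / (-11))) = 143 / 336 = 0.43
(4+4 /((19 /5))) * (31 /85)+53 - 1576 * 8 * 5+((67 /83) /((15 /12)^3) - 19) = -211133421526 /3351125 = -63003.74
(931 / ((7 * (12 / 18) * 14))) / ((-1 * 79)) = -57 / 316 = -0.18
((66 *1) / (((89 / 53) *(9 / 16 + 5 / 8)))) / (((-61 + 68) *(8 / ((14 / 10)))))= 6996 / 8455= 0.83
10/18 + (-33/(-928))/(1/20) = 2645/2088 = 1.27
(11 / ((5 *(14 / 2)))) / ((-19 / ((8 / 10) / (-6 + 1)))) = 44 / 16625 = 0.00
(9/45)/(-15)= -1/75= -0.01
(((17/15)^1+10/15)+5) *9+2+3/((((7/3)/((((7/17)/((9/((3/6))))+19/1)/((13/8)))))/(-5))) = -93248/7735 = -12.06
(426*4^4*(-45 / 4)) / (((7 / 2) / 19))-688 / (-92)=-1072291916 / 161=-6660198.24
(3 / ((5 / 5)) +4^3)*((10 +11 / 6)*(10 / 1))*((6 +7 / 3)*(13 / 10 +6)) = 8681525 / 18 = 482306.94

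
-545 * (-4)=2180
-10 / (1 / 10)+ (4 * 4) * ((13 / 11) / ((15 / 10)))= -2884 / 33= -87.39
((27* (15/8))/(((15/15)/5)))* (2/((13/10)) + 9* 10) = 1204875/52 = 23170.67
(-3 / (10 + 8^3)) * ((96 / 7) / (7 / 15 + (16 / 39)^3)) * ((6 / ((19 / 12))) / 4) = -85419360 / 612842587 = -0.14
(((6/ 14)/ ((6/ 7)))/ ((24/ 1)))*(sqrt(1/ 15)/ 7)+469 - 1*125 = sqrt(15)/ 5040+344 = 344.00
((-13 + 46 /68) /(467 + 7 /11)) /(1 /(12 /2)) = -13827 /87448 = -0.16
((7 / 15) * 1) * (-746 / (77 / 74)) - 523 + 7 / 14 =-857.07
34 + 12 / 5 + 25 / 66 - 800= -251863 / 330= -763.22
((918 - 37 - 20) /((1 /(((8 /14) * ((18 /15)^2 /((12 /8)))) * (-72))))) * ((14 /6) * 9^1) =-17853696 /25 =-714147.84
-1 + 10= 9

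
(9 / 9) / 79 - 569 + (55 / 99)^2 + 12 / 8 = -7258753 / 12798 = -567.18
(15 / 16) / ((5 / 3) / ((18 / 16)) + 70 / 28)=81 / 344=0.24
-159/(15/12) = -636/5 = -127.20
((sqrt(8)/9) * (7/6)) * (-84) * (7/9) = -1372 * sqrt(2)/81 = -23.95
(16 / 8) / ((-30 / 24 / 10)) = -16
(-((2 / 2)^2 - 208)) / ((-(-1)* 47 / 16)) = 3312 / 47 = 70.47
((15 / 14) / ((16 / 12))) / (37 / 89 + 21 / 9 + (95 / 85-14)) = -40851 / 515144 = -0.08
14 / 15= 0.93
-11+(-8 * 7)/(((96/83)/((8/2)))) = -204.67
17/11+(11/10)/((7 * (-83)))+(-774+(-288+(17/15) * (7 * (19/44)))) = -81065797/76692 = -1057.03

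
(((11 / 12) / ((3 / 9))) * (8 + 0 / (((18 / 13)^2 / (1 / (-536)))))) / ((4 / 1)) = 11 / 2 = 5.50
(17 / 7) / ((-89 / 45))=-765 / 623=-1.23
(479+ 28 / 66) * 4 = 63284 / 33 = 1917.70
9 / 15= 3 / 5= 0.60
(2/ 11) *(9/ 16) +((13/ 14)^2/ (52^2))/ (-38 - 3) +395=558807357/ 1414336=395.10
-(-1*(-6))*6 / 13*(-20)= 55.38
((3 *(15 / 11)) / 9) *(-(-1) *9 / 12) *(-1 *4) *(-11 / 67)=15 / 67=0.22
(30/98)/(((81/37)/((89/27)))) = 16465/35721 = 0.46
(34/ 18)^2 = 289/ 81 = 3.57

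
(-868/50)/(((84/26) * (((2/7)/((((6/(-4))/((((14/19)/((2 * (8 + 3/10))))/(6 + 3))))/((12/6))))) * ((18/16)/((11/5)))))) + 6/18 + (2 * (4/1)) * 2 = 21033773/3750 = 5609.01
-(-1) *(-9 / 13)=-0.69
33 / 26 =1.27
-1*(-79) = 79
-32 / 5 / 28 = -8 / 35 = -0.23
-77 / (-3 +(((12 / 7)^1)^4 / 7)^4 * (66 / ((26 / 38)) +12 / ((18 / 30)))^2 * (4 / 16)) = -0.01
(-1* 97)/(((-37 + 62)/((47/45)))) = -4559/1125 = -4.05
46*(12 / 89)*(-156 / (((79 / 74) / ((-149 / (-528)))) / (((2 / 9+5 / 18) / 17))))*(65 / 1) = -642870930 / 1314797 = -488.95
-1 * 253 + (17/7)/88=-155831/616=-252.97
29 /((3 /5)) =145 /3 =48.33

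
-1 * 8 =-8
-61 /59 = -1.03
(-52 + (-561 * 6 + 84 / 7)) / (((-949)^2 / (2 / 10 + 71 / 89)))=-116328 / 30828265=-0.00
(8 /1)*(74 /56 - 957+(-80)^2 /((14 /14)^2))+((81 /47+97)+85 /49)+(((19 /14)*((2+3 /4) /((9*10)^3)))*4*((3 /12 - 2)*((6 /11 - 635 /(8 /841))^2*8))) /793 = 39406834790759533267 /937275603264000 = 42044.02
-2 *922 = -1844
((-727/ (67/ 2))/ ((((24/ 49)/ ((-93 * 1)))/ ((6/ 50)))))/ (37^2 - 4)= 157759/ 435500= 0.36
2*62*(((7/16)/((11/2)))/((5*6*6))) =217/3960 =0.05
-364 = -364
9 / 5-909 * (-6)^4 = -5890311 / 5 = -1178062.20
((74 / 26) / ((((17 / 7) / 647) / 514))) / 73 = 86132522 / 16133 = 5338.90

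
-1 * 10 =-10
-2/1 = -2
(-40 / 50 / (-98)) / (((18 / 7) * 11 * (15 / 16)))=16 / 51975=0.00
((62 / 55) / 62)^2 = 1 / 3025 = 0.00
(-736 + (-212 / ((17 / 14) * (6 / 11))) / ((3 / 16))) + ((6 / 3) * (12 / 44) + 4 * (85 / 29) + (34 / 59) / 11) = -6999656696 / 2879613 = -2430.76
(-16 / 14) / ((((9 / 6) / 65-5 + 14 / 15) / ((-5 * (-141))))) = 2199600 / 11039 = 199.26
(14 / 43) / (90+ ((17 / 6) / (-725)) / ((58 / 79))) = 0.00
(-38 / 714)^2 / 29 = 361 / 3696021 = 0.00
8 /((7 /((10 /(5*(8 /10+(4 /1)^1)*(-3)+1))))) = -80 /497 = -0.16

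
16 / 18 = 8 / 9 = 0.89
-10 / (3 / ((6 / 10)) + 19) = -5 / 12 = -0.42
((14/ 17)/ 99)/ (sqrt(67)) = 14 * sqrt(67)/ 112761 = 0.00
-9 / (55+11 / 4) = -12 / 77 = -0.16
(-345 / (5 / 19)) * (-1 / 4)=1311 / 4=327.75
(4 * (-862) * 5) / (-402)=8620 / 201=42.89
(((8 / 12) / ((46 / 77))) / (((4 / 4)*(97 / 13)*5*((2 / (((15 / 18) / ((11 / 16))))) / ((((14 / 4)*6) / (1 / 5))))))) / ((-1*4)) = -3185 / 6693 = -0.48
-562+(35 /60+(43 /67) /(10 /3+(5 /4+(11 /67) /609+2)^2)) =-57997049731787 /103313321796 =-561.37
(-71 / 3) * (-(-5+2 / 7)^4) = 28066797 / 2401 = 11689.63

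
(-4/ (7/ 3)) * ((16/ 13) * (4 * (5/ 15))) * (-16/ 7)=4096/ 637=6.43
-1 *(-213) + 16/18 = 213.89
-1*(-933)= 933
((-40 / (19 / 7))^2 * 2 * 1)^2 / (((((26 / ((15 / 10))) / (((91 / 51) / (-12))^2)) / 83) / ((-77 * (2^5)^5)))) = -52477155249005527040000 / 1016894763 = -51605296003481.85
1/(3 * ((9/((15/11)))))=0.05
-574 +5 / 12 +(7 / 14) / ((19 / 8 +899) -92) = -44567377 / 77700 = -573.58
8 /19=0.42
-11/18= -0.61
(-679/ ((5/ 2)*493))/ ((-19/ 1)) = 1358/ 46835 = 0.03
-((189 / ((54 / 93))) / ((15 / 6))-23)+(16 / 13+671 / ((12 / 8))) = 66566 / 195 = 341.36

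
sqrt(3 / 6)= 0.71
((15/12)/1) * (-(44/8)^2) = -37.81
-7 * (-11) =77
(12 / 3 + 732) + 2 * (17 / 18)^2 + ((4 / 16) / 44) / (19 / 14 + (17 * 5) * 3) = 18874278803 / 25582392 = 737.78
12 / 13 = 0.92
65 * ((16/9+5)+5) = 6890/9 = 765.56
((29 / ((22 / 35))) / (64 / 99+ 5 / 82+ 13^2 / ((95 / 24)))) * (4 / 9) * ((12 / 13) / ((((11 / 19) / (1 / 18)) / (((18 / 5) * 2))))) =1442209440 / 4786523599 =0.30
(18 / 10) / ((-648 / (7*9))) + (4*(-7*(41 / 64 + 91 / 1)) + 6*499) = 34231 / 80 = 427.89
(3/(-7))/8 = -3/56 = -0.05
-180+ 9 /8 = -1431 /8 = -178.88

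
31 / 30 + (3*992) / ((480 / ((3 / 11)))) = 899 / 330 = 2.72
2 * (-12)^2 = 288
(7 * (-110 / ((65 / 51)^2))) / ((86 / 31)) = -6208587 / 36335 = -170.87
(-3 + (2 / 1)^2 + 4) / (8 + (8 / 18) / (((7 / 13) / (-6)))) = 105 / 64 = 1.64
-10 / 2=-5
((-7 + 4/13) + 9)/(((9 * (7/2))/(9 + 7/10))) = 194/273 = 0.71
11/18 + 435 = 7841/18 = 435.61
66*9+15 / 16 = 594.94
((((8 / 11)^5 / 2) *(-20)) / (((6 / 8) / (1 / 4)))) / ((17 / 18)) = -0.72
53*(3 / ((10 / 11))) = 1749 / 10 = 174.90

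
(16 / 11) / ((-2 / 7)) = -56 / 11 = -5.09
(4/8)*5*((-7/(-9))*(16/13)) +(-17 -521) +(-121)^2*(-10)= -17192636/117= -146945.61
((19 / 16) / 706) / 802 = 19 / 9059392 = 0.00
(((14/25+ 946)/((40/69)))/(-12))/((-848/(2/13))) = 34017/1378000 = 0.02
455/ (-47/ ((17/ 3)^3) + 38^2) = 2235415/ 7093103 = 0.32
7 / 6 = 1.17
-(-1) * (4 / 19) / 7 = 4 / 133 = 0.03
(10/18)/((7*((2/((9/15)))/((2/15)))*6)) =1/1890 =0.00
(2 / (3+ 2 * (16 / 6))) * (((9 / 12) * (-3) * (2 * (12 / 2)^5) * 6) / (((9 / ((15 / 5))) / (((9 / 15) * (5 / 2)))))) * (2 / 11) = -1259712 / 275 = -4580.77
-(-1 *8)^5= 32768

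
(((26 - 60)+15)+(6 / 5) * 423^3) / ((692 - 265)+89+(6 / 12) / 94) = 85374880916 / 485045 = 176014.35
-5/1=-5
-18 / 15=-6 / 5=-1.20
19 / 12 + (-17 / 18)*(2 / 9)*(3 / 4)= 77 / 54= 1.43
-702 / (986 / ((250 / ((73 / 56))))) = -4914000 / 35989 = -136.54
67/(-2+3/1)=67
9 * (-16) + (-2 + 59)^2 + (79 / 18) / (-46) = 2570861 / 828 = 3104.90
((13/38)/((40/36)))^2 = 13689/144400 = 0.09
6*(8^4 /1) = 24576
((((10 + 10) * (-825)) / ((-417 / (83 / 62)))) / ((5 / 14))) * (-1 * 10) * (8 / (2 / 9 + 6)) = -8217000 / 4309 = -1906.94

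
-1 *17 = -17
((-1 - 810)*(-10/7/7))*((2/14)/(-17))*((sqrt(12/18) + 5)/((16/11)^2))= -2453275/746368 - 490655*sqrt(6)/2239104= -3.82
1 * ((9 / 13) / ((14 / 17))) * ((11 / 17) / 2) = 0.27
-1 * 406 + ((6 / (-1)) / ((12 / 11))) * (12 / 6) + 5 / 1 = -412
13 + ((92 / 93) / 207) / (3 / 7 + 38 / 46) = 1099303 / 84537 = 13.00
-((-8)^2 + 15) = -79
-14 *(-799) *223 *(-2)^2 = 9977912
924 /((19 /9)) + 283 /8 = 71905 /152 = 473.06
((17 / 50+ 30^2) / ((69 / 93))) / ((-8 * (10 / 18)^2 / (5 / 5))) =-113037687 / 230000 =-491.47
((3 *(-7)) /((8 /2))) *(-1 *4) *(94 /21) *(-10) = -940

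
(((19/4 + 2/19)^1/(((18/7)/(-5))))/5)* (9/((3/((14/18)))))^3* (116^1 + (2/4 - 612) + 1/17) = 552746215/46512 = 11883.95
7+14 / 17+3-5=99 / 17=5.82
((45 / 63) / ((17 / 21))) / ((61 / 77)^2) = 88935 / 63257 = 1.41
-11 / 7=-1.57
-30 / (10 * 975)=-1 / 325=-0.00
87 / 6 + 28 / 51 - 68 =-5401 / 102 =-52.95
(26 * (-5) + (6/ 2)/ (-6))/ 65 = -261/ 130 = -2.01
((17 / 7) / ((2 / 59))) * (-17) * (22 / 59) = -3179 / 7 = -454.14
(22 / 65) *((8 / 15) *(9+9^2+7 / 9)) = 143792 / 8775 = 16.39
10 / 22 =5 / 11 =0.45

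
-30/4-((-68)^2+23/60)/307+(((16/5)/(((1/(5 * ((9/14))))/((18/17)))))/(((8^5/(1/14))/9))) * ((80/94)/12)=-8331086661181/369234647040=-22.56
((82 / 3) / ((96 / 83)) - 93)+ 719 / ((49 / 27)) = 2306011 / 7056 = 326.82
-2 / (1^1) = -2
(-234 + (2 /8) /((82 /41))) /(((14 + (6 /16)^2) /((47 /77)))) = -703496 /69685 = -10.10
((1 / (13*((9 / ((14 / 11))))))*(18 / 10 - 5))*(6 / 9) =-448 / 19305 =-0.02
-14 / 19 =-0.74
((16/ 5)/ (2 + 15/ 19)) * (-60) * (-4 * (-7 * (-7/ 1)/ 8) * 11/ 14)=70224/ 53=1324.98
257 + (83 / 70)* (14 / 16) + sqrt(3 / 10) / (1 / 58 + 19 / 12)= 174* sqrt(30) / 2785 + 20643 / 80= 258.38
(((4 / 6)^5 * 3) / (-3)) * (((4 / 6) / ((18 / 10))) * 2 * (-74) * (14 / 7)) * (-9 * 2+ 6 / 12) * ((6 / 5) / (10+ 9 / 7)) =-4641280 / 172773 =-26.86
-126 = -126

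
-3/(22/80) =-120/11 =-10.91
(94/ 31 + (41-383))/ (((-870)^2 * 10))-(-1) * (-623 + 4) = -619.00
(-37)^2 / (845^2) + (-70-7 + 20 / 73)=-76.72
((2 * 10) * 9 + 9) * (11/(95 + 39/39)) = 693/32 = 21.66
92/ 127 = 0.72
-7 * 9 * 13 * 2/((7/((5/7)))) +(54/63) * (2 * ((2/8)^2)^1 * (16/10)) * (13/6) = -5837/35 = -166.77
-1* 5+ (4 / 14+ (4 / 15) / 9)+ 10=5023 / 945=5.32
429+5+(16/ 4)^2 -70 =380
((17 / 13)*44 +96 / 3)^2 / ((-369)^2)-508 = -507.94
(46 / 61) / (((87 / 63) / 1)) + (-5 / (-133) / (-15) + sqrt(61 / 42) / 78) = sqrt(2562) / 3276 + 383665 / 705831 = 0.56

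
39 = 39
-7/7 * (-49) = 49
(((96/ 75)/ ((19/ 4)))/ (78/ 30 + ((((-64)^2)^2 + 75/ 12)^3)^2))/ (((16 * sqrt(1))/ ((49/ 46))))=802816/ 997933817292999679040542927990350677887695806255805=0.00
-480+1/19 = -9119/19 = -479.95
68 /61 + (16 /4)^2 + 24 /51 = 18236 /1037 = 17.59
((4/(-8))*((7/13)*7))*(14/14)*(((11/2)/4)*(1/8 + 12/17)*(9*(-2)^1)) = 548163/14144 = 38.76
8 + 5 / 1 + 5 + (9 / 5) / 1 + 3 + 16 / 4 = 134 / 5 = 26.80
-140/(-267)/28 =5/267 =0.02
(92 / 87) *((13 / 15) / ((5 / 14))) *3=16744 / 2175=7.70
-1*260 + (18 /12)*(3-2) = -517 /2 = -258.50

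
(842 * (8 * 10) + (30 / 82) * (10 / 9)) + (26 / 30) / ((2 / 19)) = 82863427 / 1230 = 67368.64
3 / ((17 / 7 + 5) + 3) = 21 / 73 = 0.29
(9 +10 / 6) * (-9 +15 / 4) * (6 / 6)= -56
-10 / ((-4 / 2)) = 5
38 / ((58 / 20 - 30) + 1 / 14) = -665 / 473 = -1.41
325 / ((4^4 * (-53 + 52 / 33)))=-10725 / 434432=-0.02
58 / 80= 29 / 40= 0.72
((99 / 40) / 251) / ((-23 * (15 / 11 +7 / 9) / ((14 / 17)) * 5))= -68607 / 2080589200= -0.00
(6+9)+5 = 20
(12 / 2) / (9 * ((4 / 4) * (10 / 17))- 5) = 102 / 5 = 20.40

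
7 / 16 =0.44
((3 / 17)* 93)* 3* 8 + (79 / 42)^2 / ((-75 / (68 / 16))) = 3541719551 / 8996400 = 393.68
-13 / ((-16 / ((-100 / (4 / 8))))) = -325 / 2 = -162.50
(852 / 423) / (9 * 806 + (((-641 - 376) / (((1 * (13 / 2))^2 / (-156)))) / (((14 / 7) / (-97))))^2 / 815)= 0.00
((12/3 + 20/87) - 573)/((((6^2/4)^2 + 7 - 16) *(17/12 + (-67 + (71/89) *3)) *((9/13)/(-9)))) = -8178833/5032602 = -1.63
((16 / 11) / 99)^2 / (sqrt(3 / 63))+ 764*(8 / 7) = 256*sqrt(21) / 1185921+ 6112 / 7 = 873.14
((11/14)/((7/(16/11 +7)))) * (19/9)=589/294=2.00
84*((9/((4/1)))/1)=189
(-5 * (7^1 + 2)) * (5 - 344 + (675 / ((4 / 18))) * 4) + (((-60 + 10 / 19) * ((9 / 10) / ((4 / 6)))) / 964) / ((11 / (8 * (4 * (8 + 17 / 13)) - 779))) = -2784151568115 / 5238376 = -531491.36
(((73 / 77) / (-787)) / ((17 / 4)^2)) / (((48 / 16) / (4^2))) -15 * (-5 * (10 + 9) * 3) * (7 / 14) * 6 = 12825.00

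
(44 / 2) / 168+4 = 347 / 84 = 4.13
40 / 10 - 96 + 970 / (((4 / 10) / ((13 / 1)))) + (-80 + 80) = 31433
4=4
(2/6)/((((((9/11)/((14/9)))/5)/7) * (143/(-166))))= -81340/3159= -25.75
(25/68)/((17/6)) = 75/578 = 0.13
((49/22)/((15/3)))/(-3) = -49/330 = -0.15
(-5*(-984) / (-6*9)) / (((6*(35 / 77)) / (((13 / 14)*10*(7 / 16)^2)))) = -205205 / 3456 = -59.38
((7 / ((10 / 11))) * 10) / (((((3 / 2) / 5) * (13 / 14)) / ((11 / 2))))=59290 / 39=1520.26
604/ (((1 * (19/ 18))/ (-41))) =-445752/ 19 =-23460.63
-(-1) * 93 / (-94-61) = -3 / 5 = -0.60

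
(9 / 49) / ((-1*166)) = -9 / 8134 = -0.00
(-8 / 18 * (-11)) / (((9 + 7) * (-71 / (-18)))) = 11 / 142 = 0.08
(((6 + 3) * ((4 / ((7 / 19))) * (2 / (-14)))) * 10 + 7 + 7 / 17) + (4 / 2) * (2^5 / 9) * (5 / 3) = -2706302 / 22491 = -120.33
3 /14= 0.21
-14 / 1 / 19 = -14 / 19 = -0.74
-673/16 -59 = -1617/16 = -101.06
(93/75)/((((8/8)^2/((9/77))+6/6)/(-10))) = -279/215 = -1.30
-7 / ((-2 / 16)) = 56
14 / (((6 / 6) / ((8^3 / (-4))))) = -1792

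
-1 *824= -824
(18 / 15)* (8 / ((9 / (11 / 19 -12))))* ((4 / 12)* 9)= -3472 / 95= -36.55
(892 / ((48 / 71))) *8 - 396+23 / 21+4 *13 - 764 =66139 / 7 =9448.43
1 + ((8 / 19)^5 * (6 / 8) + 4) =12405071 / 2476099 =5.01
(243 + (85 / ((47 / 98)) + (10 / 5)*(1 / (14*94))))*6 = 829545 / 329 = 2521.41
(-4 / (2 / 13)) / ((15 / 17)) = -442 / 15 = -29.47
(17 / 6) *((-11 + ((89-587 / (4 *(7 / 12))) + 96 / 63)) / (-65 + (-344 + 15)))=61421 / 49644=1.24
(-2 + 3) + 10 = 11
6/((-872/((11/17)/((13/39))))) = -99/7412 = -0.01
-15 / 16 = -0.94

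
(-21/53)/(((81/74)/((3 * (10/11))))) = -5180/5247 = -0.99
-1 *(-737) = 737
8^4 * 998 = 4087808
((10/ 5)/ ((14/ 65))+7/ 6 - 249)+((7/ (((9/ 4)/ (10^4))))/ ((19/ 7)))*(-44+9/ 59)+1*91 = -71008120511/ 141246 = -502726.59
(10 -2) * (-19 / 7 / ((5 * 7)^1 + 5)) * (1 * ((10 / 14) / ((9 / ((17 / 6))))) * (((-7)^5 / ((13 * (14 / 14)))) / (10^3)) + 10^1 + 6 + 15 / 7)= -333356539 / 34398000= -9.69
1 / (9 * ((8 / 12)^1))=1 / 6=0.17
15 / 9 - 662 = -1981 / 3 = -660.33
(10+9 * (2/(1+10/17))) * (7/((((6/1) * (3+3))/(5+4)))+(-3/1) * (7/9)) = -112/9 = -12.44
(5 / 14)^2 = 25 / 196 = 0.13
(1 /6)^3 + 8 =1729 /216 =8.00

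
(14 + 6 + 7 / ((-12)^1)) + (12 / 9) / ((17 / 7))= 4073 / 204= 19.97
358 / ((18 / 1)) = 19.89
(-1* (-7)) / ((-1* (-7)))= 1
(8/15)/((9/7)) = 56/135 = 0.41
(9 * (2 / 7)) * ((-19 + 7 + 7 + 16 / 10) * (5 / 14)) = -153 / 49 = -3.12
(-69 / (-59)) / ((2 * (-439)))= -69 / 51802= -0.00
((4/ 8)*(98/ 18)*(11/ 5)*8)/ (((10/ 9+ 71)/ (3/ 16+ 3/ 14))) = 63/ 236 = 0.27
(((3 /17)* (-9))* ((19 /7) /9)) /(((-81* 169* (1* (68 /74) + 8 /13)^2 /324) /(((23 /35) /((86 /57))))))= 0.00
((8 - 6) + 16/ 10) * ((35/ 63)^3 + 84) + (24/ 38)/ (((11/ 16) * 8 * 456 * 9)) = 487329107/ 1608255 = 303.02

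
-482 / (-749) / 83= 482 / 62167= 0.01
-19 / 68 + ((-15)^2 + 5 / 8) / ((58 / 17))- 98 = -253583 / 7888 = -32.15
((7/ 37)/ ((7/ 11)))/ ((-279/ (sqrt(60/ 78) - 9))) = 11/ 1147 - 11 * sqrt(130)/ 134199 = 0.01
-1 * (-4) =4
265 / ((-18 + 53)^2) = 53 / 245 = 0.22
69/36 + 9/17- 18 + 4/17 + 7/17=-3041/204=-14.91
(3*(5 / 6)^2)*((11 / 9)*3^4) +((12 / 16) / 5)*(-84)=193.65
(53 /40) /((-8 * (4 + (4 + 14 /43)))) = -2279 /114560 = -0.02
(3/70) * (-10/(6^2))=-1/84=-0.01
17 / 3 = 5.67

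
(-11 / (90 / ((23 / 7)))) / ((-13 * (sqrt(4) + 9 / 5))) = 253 / 31122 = 0.01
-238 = -238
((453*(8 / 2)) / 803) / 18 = 302 / 2409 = 0.13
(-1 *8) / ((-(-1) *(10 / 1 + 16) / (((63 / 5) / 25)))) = -252 / 1625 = -0.16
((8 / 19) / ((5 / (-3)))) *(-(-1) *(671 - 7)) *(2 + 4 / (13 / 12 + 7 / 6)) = -180608 / 285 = -633.71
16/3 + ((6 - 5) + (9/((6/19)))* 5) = 148.83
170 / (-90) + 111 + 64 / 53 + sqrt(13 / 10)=sqrt(130) / 10 + 52622 / 477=111.46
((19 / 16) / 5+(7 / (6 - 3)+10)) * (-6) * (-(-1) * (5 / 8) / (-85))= 3017 / 5440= 0.55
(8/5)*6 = 48/5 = 9.60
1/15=0.07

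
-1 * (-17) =17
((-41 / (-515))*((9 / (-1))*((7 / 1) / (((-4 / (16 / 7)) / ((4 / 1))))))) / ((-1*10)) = -2952 / 2575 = -1.15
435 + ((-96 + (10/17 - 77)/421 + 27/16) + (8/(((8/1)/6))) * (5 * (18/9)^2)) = 52733463/114512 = 460.51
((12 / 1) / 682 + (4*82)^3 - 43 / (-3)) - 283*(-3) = 36100048904 / 1023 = 35288415.35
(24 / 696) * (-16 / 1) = -0.55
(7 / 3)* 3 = 7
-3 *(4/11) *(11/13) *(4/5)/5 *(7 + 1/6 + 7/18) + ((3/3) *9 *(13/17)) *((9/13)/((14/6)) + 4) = 194209/6825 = 28.46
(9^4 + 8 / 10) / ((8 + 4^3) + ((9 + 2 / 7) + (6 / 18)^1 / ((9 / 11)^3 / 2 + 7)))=13340894007 / 165356375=80.68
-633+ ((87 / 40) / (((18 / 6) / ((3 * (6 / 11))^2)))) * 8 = -373569 / 605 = -617.47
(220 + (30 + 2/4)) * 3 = 1503/2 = 751.50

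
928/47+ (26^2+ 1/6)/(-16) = -101591/4512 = -22.52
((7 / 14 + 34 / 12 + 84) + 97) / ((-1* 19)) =-553 / 57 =-9.70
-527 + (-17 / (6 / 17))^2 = 64549 / 36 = 1793.03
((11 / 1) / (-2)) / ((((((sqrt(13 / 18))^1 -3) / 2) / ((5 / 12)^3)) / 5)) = 6875 * sqrt(26) / 85824 +6875 / 4768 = 1.85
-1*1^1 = -1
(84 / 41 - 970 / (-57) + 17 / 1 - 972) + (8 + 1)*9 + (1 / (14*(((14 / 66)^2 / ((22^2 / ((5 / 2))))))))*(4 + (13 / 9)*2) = 5059036516 / 4007955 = 1262.25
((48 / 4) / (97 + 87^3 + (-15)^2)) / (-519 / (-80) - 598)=-192 / 6235251565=-0.00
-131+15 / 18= -781 / 6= -130.17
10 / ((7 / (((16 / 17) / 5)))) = 32 / 119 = 0.27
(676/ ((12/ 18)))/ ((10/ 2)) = 1014/ 5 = 202.80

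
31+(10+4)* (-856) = -11953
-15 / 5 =-3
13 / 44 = 0.30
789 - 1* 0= 789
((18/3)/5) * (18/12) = 1.80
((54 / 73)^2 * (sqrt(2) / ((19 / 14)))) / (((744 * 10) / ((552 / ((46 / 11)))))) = 112266 * sqrt(2) / 15693905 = 0.01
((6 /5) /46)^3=27 /1520875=0.00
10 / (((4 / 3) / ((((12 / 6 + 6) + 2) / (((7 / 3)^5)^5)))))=63546645708225 / 1341068619663964900807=0.00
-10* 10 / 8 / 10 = -5 / 4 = -1.25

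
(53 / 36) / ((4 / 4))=53 / 36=1.47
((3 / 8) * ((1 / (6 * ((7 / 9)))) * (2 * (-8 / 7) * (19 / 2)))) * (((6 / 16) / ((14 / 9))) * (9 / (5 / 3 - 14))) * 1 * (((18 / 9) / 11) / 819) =13851 / 203259056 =0.00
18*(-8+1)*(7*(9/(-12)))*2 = 1323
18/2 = 9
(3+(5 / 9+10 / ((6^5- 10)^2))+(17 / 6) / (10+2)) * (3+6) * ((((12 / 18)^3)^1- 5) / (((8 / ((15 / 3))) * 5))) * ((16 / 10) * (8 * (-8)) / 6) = 697011437572 / 2035488015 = 342.43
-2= -2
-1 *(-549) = 549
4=4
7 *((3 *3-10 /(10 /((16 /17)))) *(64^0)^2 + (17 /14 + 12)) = 5063 /34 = 148.91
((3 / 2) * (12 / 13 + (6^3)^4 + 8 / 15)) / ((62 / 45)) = 955063250559 / 403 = 2369883996.42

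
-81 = -81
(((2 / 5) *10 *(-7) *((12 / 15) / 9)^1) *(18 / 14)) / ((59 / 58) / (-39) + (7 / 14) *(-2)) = 36192 / 11605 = 3.12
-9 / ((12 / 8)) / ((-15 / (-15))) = -6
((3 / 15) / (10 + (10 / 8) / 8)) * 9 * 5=288 / 325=0.89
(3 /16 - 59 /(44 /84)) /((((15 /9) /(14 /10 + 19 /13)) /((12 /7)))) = -16565067 /50050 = -330.97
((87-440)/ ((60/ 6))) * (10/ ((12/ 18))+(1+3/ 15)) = -571.86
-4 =-4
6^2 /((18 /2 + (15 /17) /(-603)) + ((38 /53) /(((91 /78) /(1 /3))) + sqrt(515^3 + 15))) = -53246127997440 /21951249313836275561 + 28927458681282* sqrt(136590890) /109756246569181377805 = 0.00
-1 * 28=-28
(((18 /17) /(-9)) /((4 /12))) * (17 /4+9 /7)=-465 /238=-1.95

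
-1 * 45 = -45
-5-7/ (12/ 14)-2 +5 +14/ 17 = -953/ 102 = -9.34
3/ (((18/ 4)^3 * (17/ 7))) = 56/ 4131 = 0.01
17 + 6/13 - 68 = -657/13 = -50.54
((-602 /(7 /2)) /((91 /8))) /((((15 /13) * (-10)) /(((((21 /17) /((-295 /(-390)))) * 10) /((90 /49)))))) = 876512 /75225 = 11.65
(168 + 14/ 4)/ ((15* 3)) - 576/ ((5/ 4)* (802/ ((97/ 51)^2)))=18071591/ 10430010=1.73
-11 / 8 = -1.38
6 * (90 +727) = 4902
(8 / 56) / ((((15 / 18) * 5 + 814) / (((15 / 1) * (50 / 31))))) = 0.00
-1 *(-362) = 362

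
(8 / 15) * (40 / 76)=16 / 57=0.28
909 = 909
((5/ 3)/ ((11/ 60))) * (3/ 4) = 75/ 11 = 6.82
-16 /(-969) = 0.02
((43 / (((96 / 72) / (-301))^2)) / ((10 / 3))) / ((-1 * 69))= -9527.88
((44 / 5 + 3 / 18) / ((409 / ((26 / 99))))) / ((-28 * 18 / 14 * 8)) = -3497 / 174921120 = -0.00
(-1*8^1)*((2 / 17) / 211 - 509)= 14606248 / 3587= 4072.00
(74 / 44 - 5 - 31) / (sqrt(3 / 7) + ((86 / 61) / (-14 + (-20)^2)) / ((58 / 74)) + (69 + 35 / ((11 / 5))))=-115084273833435851 / 284737011019586152 + 193615408263629*sqrt(21) / 284737011019586152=-0.40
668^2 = 446224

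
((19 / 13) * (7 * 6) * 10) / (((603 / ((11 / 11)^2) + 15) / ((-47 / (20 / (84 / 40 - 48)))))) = 2869209 / 26780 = 107.14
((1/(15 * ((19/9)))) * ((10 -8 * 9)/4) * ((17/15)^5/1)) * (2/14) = -44015567/336656250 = -0.13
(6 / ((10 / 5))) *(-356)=-1068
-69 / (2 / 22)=-759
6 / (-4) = -3 / 2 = -1.50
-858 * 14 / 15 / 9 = -4004 / 45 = -88.98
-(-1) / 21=0.05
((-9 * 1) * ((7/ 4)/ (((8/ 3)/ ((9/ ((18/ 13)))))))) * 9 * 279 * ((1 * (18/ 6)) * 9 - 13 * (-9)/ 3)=-203594391/ 32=-6362324.72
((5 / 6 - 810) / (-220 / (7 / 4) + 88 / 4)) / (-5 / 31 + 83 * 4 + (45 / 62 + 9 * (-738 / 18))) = -1053535 / 4920102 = -0.21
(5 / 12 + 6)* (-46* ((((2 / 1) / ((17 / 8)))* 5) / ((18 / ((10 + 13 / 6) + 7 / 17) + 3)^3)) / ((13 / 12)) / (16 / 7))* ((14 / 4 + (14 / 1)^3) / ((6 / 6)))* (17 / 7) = -4110514861591523 / 95542092945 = -43023.08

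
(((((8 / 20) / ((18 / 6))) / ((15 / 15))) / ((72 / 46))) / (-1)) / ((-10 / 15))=0.13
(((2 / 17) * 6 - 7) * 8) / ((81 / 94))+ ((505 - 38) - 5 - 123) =386339 / 1377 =280.57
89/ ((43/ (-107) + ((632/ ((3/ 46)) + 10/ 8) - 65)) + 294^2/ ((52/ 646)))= 1485588/ 18084573361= 0.00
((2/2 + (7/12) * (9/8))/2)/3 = 53/192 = 0.28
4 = 4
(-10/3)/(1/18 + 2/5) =-300/41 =-7.32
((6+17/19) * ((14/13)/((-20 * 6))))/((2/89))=-81613/29640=-2.75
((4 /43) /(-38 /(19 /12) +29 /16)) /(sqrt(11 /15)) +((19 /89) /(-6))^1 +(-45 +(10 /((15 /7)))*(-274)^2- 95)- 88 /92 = 4301324351 /12282- 64*sqrt(165) /167915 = 350213.67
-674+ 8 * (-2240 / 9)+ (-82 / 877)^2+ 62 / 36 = -36872692357 / 13844322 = -2663.38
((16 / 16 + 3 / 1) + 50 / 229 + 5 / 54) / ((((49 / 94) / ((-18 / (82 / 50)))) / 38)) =-3449.18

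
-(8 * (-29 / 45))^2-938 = -1953274 / 2025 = -964.58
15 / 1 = 15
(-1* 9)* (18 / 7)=-162 / 7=-23.14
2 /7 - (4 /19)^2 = 610 /2527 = 0.24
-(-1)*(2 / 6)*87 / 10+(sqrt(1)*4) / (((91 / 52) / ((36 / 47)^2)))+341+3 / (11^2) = 6460002547 / 18710230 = 345.27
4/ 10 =2/ 5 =0.40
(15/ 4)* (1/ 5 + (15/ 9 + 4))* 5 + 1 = 111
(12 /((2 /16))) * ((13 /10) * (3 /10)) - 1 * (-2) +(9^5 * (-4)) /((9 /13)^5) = -37128314 /25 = -1485132.56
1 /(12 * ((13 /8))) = 2 /39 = 0.05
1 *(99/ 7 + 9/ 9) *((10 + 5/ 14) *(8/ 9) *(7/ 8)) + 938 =66779/ 63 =1059.98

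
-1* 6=-6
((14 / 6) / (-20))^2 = 49 / 3600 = 0.01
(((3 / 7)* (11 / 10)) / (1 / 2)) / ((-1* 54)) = -11 / 630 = -0.02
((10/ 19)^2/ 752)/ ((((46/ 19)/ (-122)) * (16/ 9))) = -0.01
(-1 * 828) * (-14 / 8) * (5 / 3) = 2415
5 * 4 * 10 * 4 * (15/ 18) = 2000/ 3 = 666.67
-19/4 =-4.75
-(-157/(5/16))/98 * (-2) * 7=-2512/35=-71.77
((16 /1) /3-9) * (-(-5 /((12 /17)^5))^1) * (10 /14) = -390460675 /5225472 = -74.72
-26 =-26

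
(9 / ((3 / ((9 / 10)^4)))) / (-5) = -19683 / 50000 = -0.39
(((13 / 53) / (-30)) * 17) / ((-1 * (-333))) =-221 / 529470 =-0.00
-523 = -523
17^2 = 289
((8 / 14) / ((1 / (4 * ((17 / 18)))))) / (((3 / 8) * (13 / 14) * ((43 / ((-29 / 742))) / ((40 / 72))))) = -157760 / 50395527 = -0.00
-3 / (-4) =3 / 4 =0.75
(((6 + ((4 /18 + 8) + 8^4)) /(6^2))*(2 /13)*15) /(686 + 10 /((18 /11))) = 92480 /242931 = 0.38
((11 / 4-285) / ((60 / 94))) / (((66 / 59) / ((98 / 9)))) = -153405133 / 35640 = -4304.30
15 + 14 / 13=209 / 13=16.08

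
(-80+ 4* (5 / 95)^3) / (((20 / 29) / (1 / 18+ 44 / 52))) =-839398301 / 8025030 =-104.60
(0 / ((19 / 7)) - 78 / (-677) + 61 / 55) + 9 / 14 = 973333 / 521290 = 1.87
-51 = -51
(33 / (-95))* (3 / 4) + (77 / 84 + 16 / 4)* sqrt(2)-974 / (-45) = 59* sqrt(2) / 12 + 73133 / 3420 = 28.34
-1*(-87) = 87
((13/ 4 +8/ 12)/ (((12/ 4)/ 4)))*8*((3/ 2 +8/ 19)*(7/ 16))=35.11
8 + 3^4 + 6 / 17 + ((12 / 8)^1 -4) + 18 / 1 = 3565 / 34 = 104.85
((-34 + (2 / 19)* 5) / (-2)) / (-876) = -53 / 2774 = -0.02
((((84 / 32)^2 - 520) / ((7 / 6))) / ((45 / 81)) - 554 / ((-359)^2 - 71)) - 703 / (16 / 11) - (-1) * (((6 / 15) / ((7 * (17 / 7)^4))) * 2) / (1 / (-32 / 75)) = -115219351419215801 / 90370056084000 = -1274.97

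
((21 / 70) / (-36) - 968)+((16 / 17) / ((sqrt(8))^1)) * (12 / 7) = -116161 / 120+48 * sqrt(2) / 119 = -967.44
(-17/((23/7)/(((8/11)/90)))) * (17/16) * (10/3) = -2023/13662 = -0.15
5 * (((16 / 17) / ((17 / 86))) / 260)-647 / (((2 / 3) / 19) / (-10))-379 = 184016.09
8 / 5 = 1.60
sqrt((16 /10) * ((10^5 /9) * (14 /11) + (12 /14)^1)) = 4 * sqrt(1886614345) /1155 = 150.42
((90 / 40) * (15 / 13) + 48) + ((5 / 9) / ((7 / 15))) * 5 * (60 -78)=-20583 / 364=-56.55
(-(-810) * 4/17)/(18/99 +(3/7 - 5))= -124740/2873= -43.42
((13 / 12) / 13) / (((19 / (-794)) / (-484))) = 96074 / 57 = 1685.51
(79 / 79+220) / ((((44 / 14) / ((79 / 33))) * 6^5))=122213 / 5645376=0.02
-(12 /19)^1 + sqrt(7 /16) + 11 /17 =5 /323 + sqrt(7) /4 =0.68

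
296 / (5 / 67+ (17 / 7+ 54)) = 34706 / 6625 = 5.24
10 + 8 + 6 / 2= 21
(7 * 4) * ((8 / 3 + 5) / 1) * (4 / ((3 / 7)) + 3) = 23828 / 9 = 2647.56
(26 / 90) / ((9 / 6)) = 26 / 135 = 0.19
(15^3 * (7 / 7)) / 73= 3375 / 73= 46.23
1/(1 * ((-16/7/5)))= -35/16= -2.19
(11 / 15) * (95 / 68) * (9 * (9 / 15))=5.53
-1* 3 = -3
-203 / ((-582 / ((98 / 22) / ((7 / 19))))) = 4.22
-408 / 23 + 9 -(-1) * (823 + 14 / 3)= 56506 / 69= 818.93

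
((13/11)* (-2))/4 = -13/22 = -0.59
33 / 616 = 3 / 56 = 0.05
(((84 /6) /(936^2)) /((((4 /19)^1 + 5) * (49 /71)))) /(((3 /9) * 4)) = 0.00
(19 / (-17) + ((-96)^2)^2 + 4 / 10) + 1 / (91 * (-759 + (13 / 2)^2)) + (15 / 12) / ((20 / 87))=84934660.72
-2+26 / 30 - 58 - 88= -2207 / 15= -147.13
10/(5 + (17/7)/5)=1.82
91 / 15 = 6.07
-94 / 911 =-0.10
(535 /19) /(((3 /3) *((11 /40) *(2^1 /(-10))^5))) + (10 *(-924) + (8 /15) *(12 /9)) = -3096270512 /9405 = -329215.37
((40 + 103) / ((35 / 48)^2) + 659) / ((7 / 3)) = 3410241 / 8575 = 397.70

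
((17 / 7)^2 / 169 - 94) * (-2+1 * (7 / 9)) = 114.85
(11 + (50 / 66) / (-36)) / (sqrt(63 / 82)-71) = -37968173 / 245499606-13043 * sqrt(574) / 163666404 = -0.16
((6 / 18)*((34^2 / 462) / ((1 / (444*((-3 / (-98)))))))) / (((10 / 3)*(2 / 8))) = 13.60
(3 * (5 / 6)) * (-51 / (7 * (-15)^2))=-0.08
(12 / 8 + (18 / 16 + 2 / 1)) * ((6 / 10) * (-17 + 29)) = 333 / 10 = 33.30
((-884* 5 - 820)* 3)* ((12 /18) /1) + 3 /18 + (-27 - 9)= -63095 /6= -10515.83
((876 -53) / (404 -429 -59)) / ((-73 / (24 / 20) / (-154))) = -9053 / 365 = -24.80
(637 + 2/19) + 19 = 12466/19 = 656.11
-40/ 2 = -20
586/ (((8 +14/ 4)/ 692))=811024/ 23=35261.91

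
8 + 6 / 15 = 42 / 5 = 8.40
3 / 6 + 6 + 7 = 27 / 2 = 13.50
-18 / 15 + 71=349 / 5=69.80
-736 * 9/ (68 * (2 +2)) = -24.35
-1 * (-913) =913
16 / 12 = 1.33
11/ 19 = 0.58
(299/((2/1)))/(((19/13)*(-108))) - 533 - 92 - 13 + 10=-2581199/4104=-628.95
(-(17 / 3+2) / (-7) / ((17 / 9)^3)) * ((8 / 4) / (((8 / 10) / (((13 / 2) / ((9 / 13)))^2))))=9853545 / 275128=35.81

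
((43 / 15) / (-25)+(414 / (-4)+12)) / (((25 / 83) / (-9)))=17109039 / 6250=2737.45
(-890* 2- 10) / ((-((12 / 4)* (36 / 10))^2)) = 22375 / 1458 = 15.35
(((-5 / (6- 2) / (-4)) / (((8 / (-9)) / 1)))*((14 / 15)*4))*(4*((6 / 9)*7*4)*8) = -784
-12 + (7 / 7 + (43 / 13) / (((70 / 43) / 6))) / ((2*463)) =-2524979 / 210665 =-11.99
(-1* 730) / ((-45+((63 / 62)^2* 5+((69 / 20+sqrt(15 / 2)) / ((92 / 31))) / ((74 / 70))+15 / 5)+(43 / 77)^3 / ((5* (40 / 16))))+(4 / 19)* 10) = 936721486819580925126390419000000* sqrt(30) / 9093739818877610668284101565124681+197596517514476938192164081552916000 / 9093739818877610668284101565124681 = 22.29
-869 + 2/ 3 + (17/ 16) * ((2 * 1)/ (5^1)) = -104149/ 120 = -867.91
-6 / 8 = -3 / 4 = -0.75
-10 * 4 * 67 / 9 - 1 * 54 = -351.78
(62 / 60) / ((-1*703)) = -31 / 21090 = -0.00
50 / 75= 2 / 3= 0.67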